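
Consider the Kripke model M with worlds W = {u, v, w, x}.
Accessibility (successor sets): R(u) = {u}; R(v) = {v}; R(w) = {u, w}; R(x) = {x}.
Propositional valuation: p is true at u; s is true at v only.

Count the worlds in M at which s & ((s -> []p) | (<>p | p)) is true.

Recall that []ψ holds at a world iff ψ holds at every accessible world, and <>ψ holds iff ψ holds at some accessible world.
Let φ = s & ((s -> []p) | (<>p | p)). Evaluate φ at each world:
  u (successors {u}): φ is false.
  v (successors {v}): φ is false.
  w (successors {u, w}): φ is false.
  x (successors {x}): φ is false.
For instance, at w:
  At w: s is false, (s -> []p) | (<>p | p) is true, so s & ((s -> []p) | (<>p | p)) is false.
    At w: s -> []p is true, <>p | p is true, so (s -> []p) | (<>p | p) is true.
      At w: s is false, []p is false, so s -> []p is true.
      At w: <>p is true, p is false, so <>p | p is true.
Satisfying worlds: none.

0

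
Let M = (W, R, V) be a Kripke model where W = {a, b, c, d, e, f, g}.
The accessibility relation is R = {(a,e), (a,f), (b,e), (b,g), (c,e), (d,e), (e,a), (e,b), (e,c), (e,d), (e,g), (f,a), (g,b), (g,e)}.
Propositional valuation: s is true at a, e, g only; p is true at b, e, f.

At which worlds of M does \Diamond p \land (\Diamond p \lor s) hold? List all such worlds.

a, b, c, d, e, g

Let φ = \Diamond p \land (\Diamond p \lor s). Evaluate φ at each world:
  a (successors {e, f}): φ is true.
  b (successors {e, g}): φ is true.
  c (successors {e}): φ is true.
  d (successors {e}): φ is true.
  e (successors {a, b, c, d, g}): φ is true.
  f (successors {a}): φ is false.
  g (successors {b, e}): φ is true.
For instance, at c:
  At c: \Diamond p is true, \Diamond p \lor s is true, so \Diamond p \land (\Diamond p \lor s) is true.
    At c: \Diamond p requires p at some successor in {e}.
      p holds at e, so \Diamond p is true at c.
    At c: \Diamond p is true, s is false, so \Diamond p \lor s is true.
      At c: \Diamond p requires p at some successor in {e}.
        p holds at e, so \Diamond p is true at c.
Satisfying worlds: {a, b, c, d, e, g}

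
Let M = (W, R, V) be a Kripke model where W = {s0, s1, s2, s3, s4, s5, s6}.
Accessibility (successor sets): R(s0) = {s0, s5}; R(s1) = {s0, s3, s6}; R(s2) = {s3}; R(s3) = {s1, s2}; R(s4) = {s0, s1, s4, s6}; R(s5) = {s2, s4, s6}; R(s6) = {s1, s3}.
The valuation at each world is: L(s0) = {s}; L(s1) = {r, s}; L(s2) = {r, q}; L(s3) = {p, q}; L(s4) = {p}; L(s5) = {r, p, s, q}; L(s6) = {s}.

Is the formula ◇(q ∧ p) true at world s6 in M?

At s6: ◇(q ∧ p) requires q ∧ p at some successor in {s1, s3}.
  q ∧ p holds at s3, so ◇(q ∧ p) is true at s6.

Yes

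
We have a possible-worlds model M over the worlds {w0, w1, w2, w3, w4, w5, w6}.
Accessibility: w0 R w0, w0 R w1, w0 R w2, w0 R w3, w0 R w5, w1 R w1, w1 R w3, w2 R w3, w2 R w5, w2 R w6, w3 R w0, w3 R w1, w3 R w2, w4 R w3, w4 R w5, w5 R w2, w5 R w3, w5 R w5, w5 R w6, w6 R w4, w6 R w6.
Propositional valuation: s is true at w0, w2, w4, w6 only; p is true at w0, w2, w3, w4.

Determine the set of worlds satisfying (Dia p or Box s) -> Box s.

w6

Let φ = (Dia p or Box s) -> Box s. Evaluate φ at each world:
  w0 (successors {w0, w1, w2, w3, w5}): φ is false.
  w1 (successors {w1, w3}): φ is false.
  w2 (successors {w3, w5, w6}): φ is false.
  w3 (successors {w0, w1, w2}): φ is false.
  w4 (successors {w3, w5}): φ is false.
  w5 (successors {w2, w3, w5, w6}): φ is false.
  w6 (successors {w4, w6}): φ is true.
For instance, at w1:
  At w1: Dia p or Box s is true, Box s is false, so (Dia p or Box s) -> Box s is false.
    At w1: Dia p is true, Box s is false, so Dia p or Box s is true.
      At w1: Dia p requires p at some successor in {w1, w3}.
        p holds at w3, so Dia p is true at w1.
      At w1: Box s requires s at every successor {w1, w3}.
        s fails at w1, so Box s is false at w1.
    At w1: Box s requires s at every successor {w1, w3}.
      s fails at w1, so Box s is false at w1.
Satisfying worlds: {w6}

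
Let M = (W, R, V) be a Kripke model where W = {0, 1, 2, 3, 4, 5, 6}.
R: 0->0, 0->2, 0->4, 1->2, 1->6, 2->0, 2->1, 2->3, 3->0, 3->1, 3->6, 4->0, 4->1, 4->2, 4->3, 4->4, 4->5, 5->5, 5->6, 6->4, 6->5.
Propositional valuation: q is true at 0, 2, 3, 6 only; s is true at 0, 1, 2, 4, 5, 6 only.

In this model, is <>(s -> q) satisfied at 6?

No

Recall that <>ψ holds at a world iff ψ holds at some accessible world.
At 6: <>(s -> q) requires s -> q at some successor in {4, 5}.
  At 4: s -> q is false.
  At 5: s -> q is false.
So <>(s -> q) is false at 6.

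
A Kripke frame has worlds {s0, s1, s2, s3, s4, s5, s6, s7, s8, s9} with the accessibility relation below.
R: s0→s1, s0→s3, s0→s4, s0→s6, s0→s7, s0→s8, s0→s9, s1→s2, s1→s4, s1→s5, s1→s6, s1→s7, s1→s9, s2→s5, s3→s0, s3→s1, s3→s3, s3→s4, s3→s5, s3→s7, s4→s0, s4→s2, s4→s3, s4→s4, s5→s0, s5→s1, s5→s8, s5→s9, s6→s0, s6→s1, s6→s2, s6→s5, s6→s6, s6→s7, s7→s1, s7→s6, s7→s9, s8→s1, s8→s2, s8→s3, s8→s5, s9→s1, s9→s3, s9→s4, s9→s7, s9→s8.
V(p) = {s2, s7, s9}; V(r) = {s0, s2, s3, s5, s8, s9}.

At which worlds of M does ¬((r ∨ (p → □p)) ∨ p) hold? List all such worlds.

none

Let φ = ¬((r ∨ (p → □p)) ∨ p). Evaluate φ at each world:
  s0 (successors {s1, s3, s4, s6, s7, s8, s9}): φ is false.
  s1 (successors {s2, s4, s5, s6, s7, s9}): φ is false.
  s2 (successors {s5}): φ is false.
  s3 (successors {s0, s1, s3, s4, s5, s7}): φ is false.
  s4 (successors {s0, s2, s3, s4}): φ is false.
  s5 (successors {s0, s1, s8, s9}): φ is false.
  s6 (successors {s0, s1, s2, s5, s6, s7}): φ is false.
  s7 (successors {s1, s6, s9}): φ is false.
  s8 (successors {s1, s2, s3, s5}): φ is false.
  s9 (successors {s1, s3, s4, s7, s8}): φ is false.
For instance, at s0:
  At s0: (r ∨ (p → □p)) ∨ p is true, so ¬((r ∨ (p → □p)) ∨ p) is false.
    At s0: r ∨ (p → □p) is true, p is false, so (r ∨ (p → □p)) ∨ p is true.
      At s0: r is true, p → □p is true, so r ∨ (p → □p) is true.
Satisfying worlds: none.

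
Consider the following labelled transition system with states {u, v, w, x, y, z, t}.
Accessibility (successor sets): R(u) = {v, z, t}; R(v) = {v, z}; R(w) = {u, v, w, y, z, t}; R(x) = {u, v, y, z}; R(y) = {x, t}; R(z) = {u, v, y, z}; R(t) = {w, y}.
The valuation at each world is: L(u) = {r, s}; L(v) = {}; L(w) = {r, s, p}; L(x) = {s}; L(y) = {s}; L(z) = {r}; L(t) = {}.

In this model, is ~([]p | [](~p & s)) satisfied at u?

Yes

At u: []p | [](~p & s) is false, so ~([]p | [](~p & s)) is true.
  At u: []p is false, [](~p & s) is false, so []p | [](~p & s) is false.
    At u: []p requires p at every successor {v, z, t}.
      p fails at v, so []p is false at u.
    At u: [](~p & s) requires ~p & s at every successor {v, z, t}.
      ~p & s fails at v, so [](~p & s) is false at u.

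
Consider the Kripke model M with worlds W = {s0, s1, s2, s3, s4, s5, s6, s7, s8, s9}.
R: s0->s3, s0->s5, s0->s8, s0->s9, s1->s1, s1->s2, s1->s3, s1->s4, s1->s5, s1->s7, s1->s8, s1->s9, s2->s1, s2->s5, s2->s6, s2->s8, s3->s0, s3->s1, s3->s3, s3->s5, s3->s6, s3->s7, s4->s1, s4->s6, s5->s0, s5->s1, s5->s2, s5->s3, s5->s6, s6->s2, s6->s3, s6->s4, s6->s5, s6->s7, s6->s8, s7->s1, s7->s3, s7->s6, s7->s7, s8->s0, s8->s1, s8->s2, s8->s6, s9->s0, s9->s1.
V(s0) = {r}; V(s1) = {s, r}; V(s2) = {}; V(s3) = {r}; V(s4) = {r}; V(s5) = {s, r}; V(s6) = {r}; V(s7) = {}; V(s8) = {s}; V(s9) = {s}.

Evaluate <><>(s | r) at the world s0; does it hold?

Yes

Recall that <>ψ holds at a world iff ψ holds at some accessible world.
At s0: <><>(s | r) requires <>(s | r) at some successor in {s3, s5, s8, s9}.
  <>(s | r) holds at s3, so <><>(s | r) is true at s0.
    At s3: <>(s | r) requires s | r at some successor in {s0, s1, s3, s5, s6, s7}.
      s | r holds at s0, so <>(s | r) is true at s3.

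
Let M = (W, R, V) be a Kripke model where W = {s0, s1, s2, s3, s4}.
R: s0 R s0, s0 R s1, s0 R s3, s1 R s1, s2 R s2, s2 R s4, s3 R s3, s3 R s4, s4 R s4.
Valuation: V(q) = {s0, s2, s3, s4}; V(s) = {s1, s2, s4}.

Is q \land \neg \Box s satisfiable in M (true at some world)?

Yes

Let φ = q \land \neg \Box s. Evaluate φ at each world:
  s0 (successors {s0, s1, s3}): φ is true.
  s1 (successors {s1}): φ is false.
  s2 (successors {s2, s4}): φ is false.
  s3 (successors {s3, s4}): φ is true.
  s4 (successors {s4}): φ is false.
Detail at s0 (witness):
  At s0: q is true, \neg \Box s is true, so q \land \neg \Box s is true.
    At s0: \Box s is false, so \neg \Box s is true.
      At s0: \Box s requires s at every successor {s0, s1, s3}.
        s fails at s0, so \Box s is false at s0.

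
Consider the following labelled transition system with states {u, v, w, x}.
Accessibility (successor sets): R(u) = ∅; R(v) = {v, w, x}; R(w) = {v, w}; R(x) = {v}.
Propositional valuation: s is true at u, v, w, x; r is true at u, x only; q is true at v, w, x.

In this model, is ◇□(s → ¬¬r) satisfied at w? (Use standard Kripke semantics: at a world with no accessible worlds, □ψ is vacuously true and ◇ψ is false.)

No

At w: ◇□(s → ¬¬r) requires □(s → ¬¬r) at some successor in {v, w}.
  At v: □(s → ¬¬r) is false.
  At w: □(s → ¬¬r) is false.
So ◇□(s → ¬¬r) is false at w.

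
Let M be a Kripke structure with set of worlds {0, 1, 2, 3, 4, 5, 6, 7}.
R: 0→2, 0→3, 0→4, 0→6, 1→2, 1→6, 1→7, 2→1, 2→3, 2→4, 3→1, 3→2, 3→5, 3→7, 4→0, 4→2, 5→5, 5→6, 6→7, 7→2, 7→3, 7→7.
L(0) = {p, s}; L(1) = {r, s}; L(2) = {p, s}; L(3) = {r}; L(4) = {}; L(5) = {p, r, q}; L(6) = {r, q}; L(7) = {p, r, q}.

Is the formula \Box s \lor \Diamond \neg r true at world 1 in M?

Yes

Recall that \Box ψ holds at a world iff ψ holds at every accessible world, and \Diamond ψ holds iff ψ holds at some accessible world.
At 1: \Box s is false, \Diamond \neg r is true, so \Box s \lor \Diamond \neg r is true.
  At 1: \Box s requires s at every successor {2, 6, 7}.
    s fails at 6, so \Box s is false at 1.
  At 1: \Diamond \neg r requires \neg r at some successor in {2, 6, 7}.
    \neg r holds at 2, so \Diamond \neg r is true at 1.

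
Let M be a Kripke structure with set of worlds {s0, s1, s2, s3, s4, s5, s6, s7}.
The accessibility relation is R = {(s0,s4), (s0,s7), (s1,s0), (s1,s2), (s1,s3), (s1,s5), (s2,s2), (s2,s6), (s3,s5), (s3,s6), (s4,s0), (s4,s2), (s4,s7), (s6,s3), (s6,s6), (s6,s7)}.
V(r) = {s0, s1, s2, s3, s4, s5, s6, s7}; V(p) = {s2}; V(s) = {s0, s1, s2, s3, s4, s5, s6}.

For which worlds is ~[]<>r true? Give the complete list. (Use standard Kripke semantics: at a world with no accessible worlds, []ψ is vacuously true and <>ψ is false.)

Let φ = ~[]<>r. Evaluate φ at each world:
  s0 (successors {s4, s7}): φ is true.
  s1 (successors {s0, s2, s3, s5}): φ is true.
  s2 (successors {s2, s6}): φ is false.
  s3 (successors {s5, s6}): φ is true.
  s4 (successors {s0, s2, s7}): φ is true.
  s5 (successors ∅): φ is false.
  s6 (successors {s3, s6, s7}): φ is true.
  s7 (successors ∅): φ is false.
For instance, at s3:
  At s3: []<>r is false, so ~[]<>r is true.
    At s3: []<>r requires <>r at every successor {s5, s6}.
      <>r fails at s5, so []<>r is false at s3.
Satisfying worlds: {s0, s1, s3, s4, s6}

s0, s1, s3, s4, s6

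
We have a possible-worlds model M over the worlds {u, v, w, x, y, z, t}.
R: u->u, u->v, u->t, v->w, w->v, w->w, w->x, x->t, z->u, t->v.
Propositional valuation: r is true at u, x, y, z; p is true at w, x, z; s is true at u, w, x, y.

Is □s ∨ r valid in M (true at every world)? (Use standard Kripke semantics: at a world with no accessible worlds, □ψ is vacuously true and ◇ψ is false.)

No

Recall that □ψ holds at a world iff ψ holds at every accessible world, and ◇ψ holds iff ψ holds at some accessible world.
Let φ = □s ∨ r. Evaluate φ at each world:
  u (successors {u, v, t}): φ is true.
  v (successors {w}): φ is true.
  w (successors {v, w, x}): φ is false.
  x (successors {t}): φ is true.
  y (successors ∅): φ is true.
  z (successors {u}): φ is true.
  t (successors {v}): φ is false.
Detail at w (counterexample):
  At w: □s is false, r is false, so □s ∨ r is false.
    At w: □s requires s at every successor {v, w, x}.
      s fails at v, so □s is false at w.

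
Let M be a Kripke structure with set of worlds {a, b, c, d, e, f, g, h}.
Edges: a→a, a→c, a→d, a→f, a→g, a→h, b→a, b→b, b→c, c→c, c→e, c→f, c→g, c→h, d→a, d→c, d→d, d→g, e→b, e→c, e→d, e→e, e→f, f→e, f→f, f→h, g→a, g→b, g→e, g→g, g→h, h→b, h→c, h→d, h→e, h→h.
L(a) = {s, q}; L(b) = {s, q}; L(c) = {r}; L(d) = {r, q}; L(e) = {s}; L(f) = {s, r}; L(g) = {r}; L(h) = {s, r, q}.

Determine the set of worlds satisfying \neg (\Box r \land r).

Let φ = \neg (\Box r \land r). Evaluate φ at each world:
  a (successors {a, c, d, f, g, h}): φ is true.
  b (successors {a, b, c}): φ is true.
  c (successors {c, e, f, g, h}): φ is true.
  d (successors {a, c, d, g}): φ is true.
  e (successors {b, c, d, e, f}): φ is true.
  f (successors {e, f, h}): φ is true.
  g (successors {a, b, e, g, h}): φ is true.
  h (successors {b, c, d, e, h}): φ is true.
For instance, at g:
  At g: \Box r \land r is false, so \neg (\Box r \land r) is true.
    At g: \Box r is false, r is true, so \Box r \land r is false.
      At g: \Box r requires r at every successor {a, b, e, g, h}.
        r fails at a, so \Box r is false at g.
Satisfying worlds: {a, b, c, d, e, f, g, h}

a, b, c, d, e, f, g, h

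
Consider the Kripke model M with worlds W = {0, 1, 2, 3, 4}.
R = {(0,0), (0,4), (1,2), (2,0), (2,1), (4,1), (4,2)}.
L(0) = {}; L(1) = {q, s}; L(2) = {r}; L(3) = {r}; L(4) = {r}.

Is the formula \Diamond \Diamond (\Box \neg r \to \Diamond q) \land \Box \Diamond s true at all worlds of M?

No

Let φ = \Diamond \Diamond (\Box \neg r \to \Diamond q) \land \Box \Diamond s. Evaluate φ at each world:
  0 (successors {0, 4}): φ is false.
  1 (successors {2}): φ is true.
  2 (successors {0, 1}): φ is false.
  3 (successors ∅): φ is false.
  4 (successors {1, 2}): φ is false.
Detail at 0 (counterexample):
  At 0: \Diamond \Diamond (\Box \neg r \to \Diamond q) is true, \Box \Diamond s is false, so \Diamond \Diamond (\Box \neg r \to \Diamond q) \land \Box \Diamond s is false.
    At 0: \Diamond \Diamond (\Box \neg r \to \Diamond q) requires \Diamond (\Box \neg r \to \Diamond q) at some successor in {0, 4}.
      \Diamond (\Box \neg r \to \Diamond q) holds at 0, so \Diamond \Diamond (\Box \neg r \to \Diamond q) is true at 0.
    At 0: \Box \Diamond s requires \Diamond s at every successor {0, 4}.
      \Diamond s fails at 0, so \Box \Diamond s is false at 0.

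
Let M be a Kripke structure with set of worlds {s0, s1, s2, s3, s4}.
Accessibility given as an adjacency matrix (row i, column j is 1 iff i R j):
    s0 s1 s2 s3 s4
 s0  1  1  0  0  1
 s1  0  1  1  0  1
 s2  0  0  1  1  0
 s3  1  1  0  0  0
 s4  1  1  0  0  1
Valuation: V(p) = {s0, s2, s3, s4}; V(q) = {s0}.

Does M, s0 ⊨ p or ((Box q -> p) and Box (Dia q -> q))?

Yes

At s0: p is true, (Box q -> p) and Box (Dia q -> q) is false, so p or ((Box q -> p) and Box (Dia q -> q)) is true.
  At s0: Box q -> p is true, Box (Dia q -> q) is false, so (Box q -> p) and Box (Dia q -> q) is false.
    At s0: Box q is false, p is true, so Box q -> p is true.
      At s0: Box q requires q at every successor {s0, s1, s4}.
        q fails at s1, so Box q is false at s0.
    At s0: Box (Dia q -> q) requires Dia q -> q at every successor {s0, s1, s4}.
      Dia q -> q fails at s4, so Box (Dia q -> q) is false at s0.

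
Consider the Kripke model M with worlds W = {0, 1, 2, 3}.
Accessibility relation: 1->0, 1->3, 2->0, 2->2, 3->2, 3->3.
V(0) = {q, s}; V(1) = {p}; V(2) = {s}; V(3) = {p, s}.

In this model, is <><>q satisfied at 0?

Recall that <>ψ holds at a world iff ψ holds at some accessible world.
At 0: no accessible worlds, so <><>q is false.

No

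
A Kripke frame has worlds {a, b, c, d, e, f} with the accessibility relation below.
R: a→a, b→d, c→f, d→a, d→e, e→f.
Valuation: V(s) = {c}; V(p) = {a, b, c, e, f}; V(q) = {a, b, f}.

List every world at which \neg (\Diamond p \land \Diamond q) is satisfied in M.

Recall that \Diamond ψ holds at a world iff ψ holds at some accessible world.
Let φ = \neg (\Diamond p \land \Diamond q). Evaluate φ at each world:
  a (successors {a}): φ is false.
  b (successors {d}): φ is true.
  c (successors {f}): φ is false.
  d (successors {a, e}): φ is false.
  e (successors {f}): φ is false.
  f (successors ∅): φ is true.
For instance, at e:
  At e: \Diamond p \land \Diamond q is true, so \neg (\Diamond p \land \Diamond q) is false.
    At e: \Diamond p is true, \Diamond q is true, so \Diamond p \land \Diamond q is true.
      At e: \Diamond p requires p at some successor in {f}.
        p holds at f, so \Diamond p is true at e.
      At e: \Diamond q requires q at some successor in {f}.
        q holds at f, so \Diamond q is true at e.
Satisfying worlds: {b, f}

b, f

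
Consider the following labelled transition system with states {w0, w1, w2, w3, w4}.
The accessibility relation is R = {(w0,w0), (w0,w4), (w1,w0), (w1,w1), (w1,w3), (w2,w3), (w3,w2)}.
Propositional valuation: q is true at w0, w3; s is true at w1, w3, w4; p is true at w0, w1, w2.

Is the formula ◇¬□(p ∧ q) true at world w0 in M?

Yes

At w0: ◇¬□(p ∧ q) requires ¬□(p ∧ q) at some successor in {w0, w4}.
  ¬□(p ∧ q) holds at w0, so ◇¬□(p ∧ q) is true at w0.
    At w0: □(p ∧ q) is false, so ¬□(p ∧ q) is true.
      At w0: □(p ∧ q) requires p ∧ q at every successor {w0, w4}.
        p ∧ q fails at w4, so □(p ∧ q) is false at w0.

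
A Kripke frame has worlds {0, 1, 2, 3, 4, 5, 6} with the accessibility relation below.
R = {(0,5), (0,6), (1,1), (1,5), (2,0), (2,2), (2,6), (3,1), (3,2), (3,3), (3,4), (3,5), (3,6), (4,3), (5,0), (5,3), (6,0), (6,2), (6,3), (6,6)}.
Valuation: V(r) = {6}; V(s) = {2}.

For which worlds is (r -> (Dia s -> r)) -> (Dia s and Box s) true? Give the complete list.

none

Let φ = (r -> (Dia s -> r)) -> (Dia s and Box s). Evaluate φ at each world:
  0 (successors {5, 6}): φ is false.
  1 (successors {1, 5}): φ is false.
  2 (successors {0, 2, 6}): φ is false.
  3 (successors {1, 2, 3, 4, 5, 6}): φ is false.
  4 (successors {3}): φ is false.
  5 (successors {0, 3}): φ is false.
  6 (successors {0, 2, 3, 6}): φ is false.
For instance, at 0:
  At 0: r -> (Dia s -> r) is true, Dia s and Box s is false, so (r -> (Dia s -> r)) -> (Dia s and Box s) is false.
    At 0: r is false, Dia s -> r is true, so r -> (Dia s -> r) is true.
      At 0: Dia s is false, r is false, so Dia s -> r is true.
    At 0: Dia s is false, Box s is false, so Dia s and Box s is false.
      At 0: Dia s requires s at some successor in {5, 6}.
        At 5: s is false.
        At 6: s is false.
      So Dia s is false at 0.
      At 0: Box s requires s at every successor {5, 6}.
        s fails at 5, so Box s is false at 0.
Satisfying worlds: none.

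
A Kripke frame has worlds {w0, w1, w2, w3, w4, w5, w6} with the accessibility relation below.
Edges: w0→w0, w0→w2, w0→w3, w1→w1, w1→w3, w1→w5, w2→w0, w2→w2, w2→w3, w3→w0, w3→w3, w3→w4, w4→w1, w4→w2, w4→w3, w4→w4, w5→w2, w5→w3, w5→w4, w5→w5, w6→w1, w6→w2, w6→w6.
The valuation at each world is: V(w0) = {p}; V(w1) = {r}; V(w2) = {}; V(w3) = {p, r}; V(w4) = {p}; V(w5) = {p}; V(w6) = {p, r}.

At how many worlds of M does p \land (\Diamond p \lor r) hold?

Let φ = p \land (\Diamond p \lor r). Evaluate φ at each world:
  w0 (successors {w0, w2, w3}): φ is true.
  w1 (successors {w1, w3, w5}): φ is false.
  w2 (successors {w0, w2, w3}): φ is false.
  w3 (successors {w0, w3, w4}): φ is true.
  w4 (successors {w1, w2, w3, w4}): φ is true.
  w5 (successors {w2, w3, w4, w5}): φ is true.
  w6 (successors {w1, w2, w6}): φ is true.
For instance, at w2:
  At w2: p is false, \Diamond p \lor r is true, so p \land (\Diamond p \lor r) is false.
    At w2: \Diamond p is true, r is false, so \Diamond p \lor r is true.
      At w2: \Diamond p requires p at some successor in {w0, w2, w3}.
        p holds at w0, so \Diamond p is true at w2.
Satisfying worlds: {w0, w3, w4, w5, w6}

5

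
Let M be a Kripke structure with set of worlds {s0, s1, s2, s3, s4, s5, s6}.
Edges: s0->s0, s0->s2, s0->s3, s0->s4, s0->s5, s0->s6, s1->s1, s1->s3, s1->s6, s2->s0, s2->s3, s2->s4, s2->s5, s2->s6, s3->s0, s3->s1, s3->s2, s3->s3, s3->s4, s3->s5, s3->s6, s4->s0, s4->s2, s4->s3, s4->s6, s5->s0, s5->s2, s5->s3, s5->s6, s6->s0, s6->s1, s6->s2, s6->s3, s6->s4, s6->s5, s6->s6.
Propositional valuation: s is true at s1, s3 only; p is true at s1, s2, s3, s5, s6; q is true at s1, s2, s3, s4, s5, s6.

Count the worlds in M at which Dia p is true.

Recall that Dia ψ holds at a world iff ψ holds at some accessible world.
Let φ = Dia p. Evaluate φ at each world:
  s0 (successors {s0, s2, s3, s4, s5, s6}): φ is true.
  s1 (successors {s1, s3, s6}): φ is true.
  s2 (successors {s0, s3, s4, s5, s6}): φ is true.
  s3 (successors {s0, s1, s2, s3, s4, s5, s6}): φ is true.
  s4 (successors {s0, s2, s3, s6}): φ is true.
  s5 (successors {s0, s2, s3, s6}): φ is true.
  s6 (successors {s0, s1, s2, s3, s4, s5, s6}): φ is true.
For instance, at s0:
  At s0: Dia p requires p at some successor in {s0, s2, s3, s4, s5, s6}.
    p holds at s2, so Dia p is true at s0.
Satisfying worlds: {s0, s1, s2, s3, s4, s5, s6}

7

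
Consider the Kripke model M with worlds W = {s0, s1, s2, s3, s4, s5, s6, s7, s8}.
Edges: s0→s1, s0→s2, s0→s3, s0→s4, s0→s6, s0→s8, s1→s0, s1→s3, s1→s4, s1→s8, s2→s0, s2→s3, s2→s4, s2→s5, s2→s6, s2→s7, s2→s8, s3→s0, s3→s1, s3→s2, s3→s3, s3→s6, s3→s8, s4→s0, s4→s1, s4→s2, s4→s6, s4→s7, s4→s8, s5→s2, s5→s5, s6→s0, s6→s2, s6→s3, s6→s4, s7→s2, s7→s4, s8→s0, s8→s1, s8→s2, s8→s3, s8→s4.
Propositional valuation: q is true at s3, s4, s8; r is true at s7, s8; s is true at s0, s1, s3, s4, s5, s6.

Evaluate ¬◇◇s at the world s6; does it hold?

No

At s6: ◇◇s is true, so ¬◇◇s is false.
  At s6: ◇◇s requires ◇s at some successor in {s0, s2, s3, s4}.
    ◇s holds at s0, so ◇◇s is true at s6.
      At s0: ◇s requires s at some successor in {s1, s2, s3, s4, s6, s8}.
        s holds at s1, so ◇s is true at s0.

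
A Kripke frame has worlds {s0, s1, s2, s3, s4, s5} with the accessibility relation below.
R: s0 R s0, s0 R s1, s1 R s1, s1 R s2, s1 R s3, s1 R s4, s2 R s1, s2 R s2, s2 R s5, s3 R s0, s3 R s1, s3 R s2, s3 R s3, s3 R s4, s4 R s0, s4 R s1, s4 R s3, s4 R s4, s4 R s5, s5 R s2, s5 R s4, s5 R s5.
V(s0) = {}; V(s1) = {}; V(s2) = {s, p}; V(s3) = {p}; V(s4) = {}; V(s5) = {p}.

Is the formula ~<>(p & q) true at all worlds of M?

Yes

Recall that <>ψ holds at a world iff ψ holds at some accessible world.
Let φ = ~<>(p & q). Evaluate φ at each world:
  s0 (successors {s0, s1}): φ is true.
  s1 (successors {s1, s2, s3, s4}): φ is true.
  s2 (successors {s1, s2, s5}): φ is true.
  s3 (successors {s0, s1, s2, s3, s4}): φ is true.
  s4 (successors {s0, s1, s3, s4, s5}): φ is true.
  s5 (successors {s2, s4, s5}): φ is true.
For instance, at s1:
  At s1: <>(p & q) is false, so ~<>(p & q) is true.
    At s1: <>(p & q) requires p & q at some successor in {s1, s2, s3, s4}.
      At s1: p & q is false.
      At s2: p & q is false.
      At s3: p & q is false.
      At s4: p & q is false.
    So <>(p & q) is false at s1.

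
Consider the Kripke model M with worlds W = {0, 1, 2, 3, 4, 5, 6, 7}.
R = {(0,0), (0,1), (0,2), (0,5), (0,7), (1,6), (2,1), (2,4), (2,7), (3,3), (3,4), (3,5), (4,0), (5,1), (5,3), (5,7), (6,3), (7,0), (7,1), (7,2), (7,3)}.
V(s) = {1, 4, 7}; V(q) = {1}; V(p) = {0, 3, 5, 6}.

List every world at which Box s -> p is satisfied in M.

Let φ = Box s -> p. Evaluate φ at each world:
  0 (successors {0, 1, 2, 5, 7}): φ is true.
  1 (successors {6}): φ is true.
  2 (successors {1, 4, 7}): φ is false.
  3 (successors {3, 4, 5}): φ is true.
  4 (successors {0}): φ is true.
  5 (successors {1, 3, 7}): φ is true.
  6 (successors {3}): φ is true.
  7 (successors {0, 1, 2, 3}): φ is true.
For instance, at 7:
  At 7: Box s is false, p is false, so Box s -> p is true.
    At 7: Box s requires s at every successor {0, 1, 2, 3}.
      s fails at 0, so Box s is false at 7.
Satisfying worlds: {0, 1, 3, 4, 5, 6, 7}

0, 1, 3, 4, 5, 6, 7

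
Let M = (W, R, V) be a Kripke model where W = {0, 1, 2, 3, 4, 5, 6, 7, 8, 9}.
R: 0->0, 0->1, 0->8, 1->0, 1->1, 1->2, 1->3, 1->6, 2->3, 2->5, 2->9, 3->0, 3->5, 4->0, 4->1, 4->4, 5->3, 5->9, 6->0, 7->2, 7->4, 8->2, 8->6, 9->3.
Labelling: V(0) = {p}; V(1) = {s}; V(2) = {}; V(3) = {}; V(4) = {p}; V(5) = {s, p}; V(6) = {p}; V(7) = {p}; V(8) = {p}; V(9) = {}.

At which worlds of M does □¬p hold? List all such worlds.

5, 9

Let φ = □¬p. Evaluate φ at each world:
  0 (successors {0, 1, 8}): φ is false.
  1 (successors {0, 1, 2, 3, 6}): φ is false.
  2 (successors {3, 5, 9}): φ is false.
  3 (successors {0, 5}): φ is false.
  4 (successors {0, 1, 4}): φ is false.
  5 (successors {3, 9}): φ is true.
  6 (successors {0}): φ is false.
  7 (successors {2, 4}): φ is false.
  8 (successors {2, 6}): φ is false.
  9 (successors {3}): φ is true.
For instance, at 6:
  At 6: □¬p requires ¬p at every successor {0}.
    ¬p fails at 0, so □¬p is false at 6.
Satisfying worlds: {5, 9}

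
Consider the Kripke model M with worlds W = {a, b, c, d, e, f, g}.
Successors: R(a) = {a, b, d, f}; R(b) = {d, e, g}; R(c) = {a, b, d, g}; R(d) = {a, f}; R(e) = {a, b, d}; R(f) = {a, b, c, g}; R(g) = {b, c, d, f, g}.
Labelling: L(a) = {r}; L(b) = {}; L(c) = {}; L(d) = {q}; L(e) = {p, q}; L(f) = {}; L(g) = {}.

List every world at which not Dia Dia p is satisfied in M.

Let φ = not Dia Dia p. Evaluate φ at each world:
  a (successors {a, b, d, f}): φ is false.
  b (successors {d, e, g}): φ is true.
  c (successors {a, b, d, g}): φ is false.
  d (successors {a, f}): φ is true.
  e (successors {a, b, d}): φ is false.
  f (successors {a, b, c, g}): φ is false.
  g (successors {b, c, d, f, g}): φ is false.
For instance, at b:
  At b: Dia Dia p is false, so not Dia Dia p is true.
    At b: Dia Dia p requires Dia p at some successor in {d, e, g}.
      At d: Dia p is false.
      At e: Dia p is false.
      At g: Dia p is false.
    So Dia Dia p is false at b.
Satisfying worlds: {b, d}

b, d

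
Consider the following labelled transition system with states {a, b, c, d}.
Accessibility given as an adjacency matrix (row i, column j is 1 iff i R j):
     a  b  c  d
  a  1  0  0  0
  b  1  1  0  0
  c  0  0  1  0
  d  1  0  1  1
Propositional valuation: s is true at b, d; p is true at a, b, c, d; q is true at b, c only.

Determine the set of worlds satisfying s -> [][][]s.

a, c

Let φ = s -> [][][]s. Evaluate φ at each world:
  a (successors {a}): φ is true.
  b (successors {a, b}): φ is false.
  c (successors {c}): φ is true.
  d (successors {a, c, d}): φ is false.
For instance, at b:
  At b: s is true, [][][]s is false, so s -> [][][]s is false.
    At b: [][][]s requires [][]s at every successor {a, b}.
      [][]s fails at a, so [][][]s is false at b.
Satisfying worlds: {a, c}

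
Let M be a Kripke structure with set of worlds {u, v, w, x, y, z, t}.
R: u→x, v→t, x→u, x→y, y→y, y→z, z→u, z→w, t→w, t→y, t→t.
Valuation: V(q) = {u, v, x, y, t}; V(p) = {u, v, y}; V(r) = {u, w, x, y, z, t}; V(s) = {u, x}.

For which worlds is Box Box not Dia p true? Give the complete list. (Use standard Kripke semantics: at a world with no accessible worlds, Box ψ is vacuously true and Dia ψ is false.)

w

Let φ = Box Box not Dia p. Evaluate φ at each world:
  u (successors {x}): φ is false.
  v (successors {t}): φ is false.
  w (successors ∅): φ is true.
  x (successors {u, y}): φ is false.
  y (successors {y, z}): φ is false.
  z (successors {u, w}): φ is false.
  t (successors {w, y, t}): φ is false.
For instance, at y:
  At y: Box Box not Dia p requires Box not Dia p at every successor {y, z}.
    Box not Dia p fails at y, so Box Box not Dia p is false at y.
      At y: Box not Dia p requires not Dia p at every successor {y, z}.
        not Dia p fails at y, so Box not Dia p is false at y.
Satisfying worlds: {w}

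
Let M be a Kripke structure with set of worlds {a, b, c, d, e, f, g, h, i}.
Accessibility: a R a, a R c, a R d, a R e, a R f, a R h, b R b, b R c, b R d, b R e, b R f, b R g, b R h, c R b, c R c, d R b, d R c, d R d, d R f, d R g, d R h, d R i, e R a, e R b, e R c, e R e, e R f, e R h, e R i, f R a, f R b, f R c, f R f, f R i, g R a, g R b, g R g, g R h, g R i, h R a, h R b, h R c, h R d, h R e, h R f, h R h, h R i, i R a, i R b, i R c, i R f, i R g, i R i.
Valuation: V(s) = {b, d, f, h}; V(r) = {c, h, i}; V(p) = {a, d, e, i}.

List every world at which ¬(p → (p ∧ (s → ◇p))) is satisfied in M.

none

Let φ = ¬(p → (p ∧ (s → ◇p))). Evaluate φ at each world:
  a (successors {a, c, d, e, f, h}): φ is false.
  b (successors {b, c, d, e, f, g, h}): φ is false.
  c (successors {b, c}): φ is false.
  d (successors {b, c, d, f, g, h, i}): φ is false.
  e (successors {a, b, c, e, f, h, i}): φ is false.
  f (successors {a, b, c, f, i}): φ is false.
  g (successors {a, b, g, h, i}): φ is false.
  h (successors {a, b, c, d, e, f, h, i}): φ is false.
  i (successors {a, b, c, f, g, i}): φ is false.
For instance, at g:
  At g: p → (p ∧ (s → ◇p)) is true, so ¬(p → (p ∧ (s → ◇p))) is false.
    At g: p is false, p ∧ (s → ◇p) is false, so p → (p ∧ (s → ◇p)) is true.
      At g: p is false, s → ◇p is true, so p ∧ (s → ◇p) is false.
Satisfying worlds: none.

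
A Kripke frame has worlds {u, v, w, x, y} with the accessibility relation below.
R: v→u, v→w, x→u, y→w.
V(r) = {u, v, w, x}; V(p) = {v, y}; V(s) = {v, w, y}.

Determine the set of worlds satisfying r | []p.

u, v, w, x

Let φ = r | []p. Evaluate φ at each world:
  u (successors ∅): φ is true.
  v (successors {u, w}): φ is true.
  w (successors ∅): φ is true.
  x (successors {u}): φ is true.
  y (successors {w}): φ is false.
For instance, at y:
  At y: r is false, []p is false, so r | []p is false.
    At y: []p requires p at every successor {w}.
      p fails at w, so []p is false at y.
Satisfying worlds: {u, v, w, x}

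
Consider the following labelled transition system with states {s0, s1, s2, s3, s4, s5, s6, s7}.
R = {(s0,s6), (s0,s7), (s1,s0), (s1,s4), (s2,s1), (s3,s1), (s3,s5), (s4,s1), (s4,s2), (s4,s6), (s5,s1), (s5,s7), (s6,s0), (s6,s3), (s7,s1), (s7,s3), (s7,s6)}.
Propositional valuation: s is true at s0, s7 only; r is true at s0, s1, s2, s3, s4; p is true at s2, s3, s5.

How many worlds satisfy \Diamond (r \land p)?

3

Recall that \Diamond ψ holds at a world iff ψ holds at some accessible world.
Let φ = \Diamond (r \land p). Evaluate φ at each world:
  s0 (successors {s6, s7}): φ is false.
  s1 (successors {s0, s4}): φ is false.
  s2 (successors {s1}): φ is false.
  s3 (successors {s1, s5}): φ is false.
  s4 (successors {s1, s2, s6}): φ is true.
  s5 (successors {s1, s7}): φ is false.
  s6 (successors {s0, s3}): φ is true.
  s7 (successors {s1, s3, s6}): φ is true.
For instance, at s1:
  At s1: \Diamond (r \land p) requires r \land p at some successor in {s0, s4}.
    At s0: r \land p is false.
    At s4: r \land p is false.
  So \Diamond (r \land p) is false at s1.
Satisfying worlds: {s4, s6, s7}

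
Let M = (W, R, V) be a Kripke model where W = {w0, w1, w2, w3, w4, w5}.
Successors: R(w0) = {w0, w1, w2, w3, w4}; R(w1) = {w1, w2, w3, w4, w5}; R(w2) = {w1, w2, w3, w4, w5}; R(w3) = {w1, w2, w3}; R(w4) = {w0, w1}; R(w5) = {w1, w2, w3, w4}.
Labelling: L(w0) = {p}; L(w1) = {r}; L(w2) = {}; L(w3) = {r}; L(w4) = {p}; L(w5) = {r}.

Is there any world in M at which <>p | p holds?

Yes

Let φ = <>p | p. Evaluate φ at each world:
  w0 (successors {w0, w1, w2, w3, w4}): φ is true.
  w1 (successors {w1, w2, w3, w4, w5}): φ is true.
  w2 (successors {w1, w2, w3, w4, w5}): φ is true.
  w3 (successors {w1, w2, w3}): φ is false.
  w4 (successors {w0, w1}): φ is true.
  w5 (successors {w1, w2, w3, w4}): φ is true.
Detail at w0 (witness):
  At w0: <>p is true, p is true, so <>p | p is true.
    At w0: <>p requires p at some successor in {w0, w1, w2, w3, w4}.
      p holds at w0, so <>p is true at w0.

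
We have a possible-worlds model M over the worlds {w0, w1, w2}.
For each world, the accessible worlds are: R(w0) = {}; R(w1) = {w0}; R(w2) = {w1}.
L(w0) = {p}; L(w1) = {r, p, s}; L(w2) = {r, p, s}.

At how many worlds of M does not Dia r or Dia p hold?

Recall that Dia ψ holds at a world iff ψ holds at some accessible world.
Let φ = not Dia r or Dia p. Evaluate φ at each world:
  w0 (successors ∅): φ is true.
  w1 (successors {w0}): φ is true.
  w2 (successors {w1}): φ is true.
For instance, at w2:
  At w2: not Dia r is false, Dia p is true, so not Dia r or Dia p is true.
    At w2: Dia r is true, so not Dia r is false.
      At w2: Dia r requires r at some successor in {w1}.
        r holds at w1, so Dia r is true at w2.
    At w2: Dia p requires p at some successor in {w1}.
      p holds at w1, so Dia p is true at w2.
Satisfying worlds: {w0, w1, w2}

3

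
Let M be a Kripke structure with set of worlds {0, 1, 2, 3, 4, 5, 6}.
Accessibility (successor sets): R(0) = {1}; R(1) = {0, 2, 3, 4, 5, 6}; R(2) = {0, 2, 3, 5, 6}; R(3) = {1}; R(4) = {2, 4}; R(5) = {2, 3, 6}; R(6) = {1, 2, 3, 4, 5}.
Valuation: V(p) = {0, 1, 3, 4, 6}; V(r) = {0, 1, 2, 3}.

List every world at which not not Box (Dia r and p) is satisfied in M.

Recall that Box ψ holds at a world iff ψ holds at every accessible world, and Dia ψ holds iff ψ holds at some accessible world.
Let φ = not not Box (Dia r and p). Evaluate φ at each world:
  0 (successors {1}): φ is true.
  1 (successors {0, 2, 3, 4, 5, 6}): φ is false.
  2 (successors {0, 2, 3, 5, 6}): φ is false.
  3 (successors {1}): φ is true.
  4 (successors {2, 4}): φ is false.
  5 (successors {2, 3, 6}): φ is false.
  6 (successors {1, 2, 3, 4, 5}): φ is false.
For instance, at 6:
  At 6: not Box (Dia r and p) is true, so not not Box (Dia r and p) is false.
    At 6: Box (Dia r and p) is false, so not Box (Dia r and p) is true.
      At 6: Box (Dia r and p) requires Dia r and p at every successor {1, 2, 3, 4, 5}.
        Dia r and p fails at 2, so Box (Dia r and p) is false at 6.
Satisfying worlds: {0, 3}

0, 3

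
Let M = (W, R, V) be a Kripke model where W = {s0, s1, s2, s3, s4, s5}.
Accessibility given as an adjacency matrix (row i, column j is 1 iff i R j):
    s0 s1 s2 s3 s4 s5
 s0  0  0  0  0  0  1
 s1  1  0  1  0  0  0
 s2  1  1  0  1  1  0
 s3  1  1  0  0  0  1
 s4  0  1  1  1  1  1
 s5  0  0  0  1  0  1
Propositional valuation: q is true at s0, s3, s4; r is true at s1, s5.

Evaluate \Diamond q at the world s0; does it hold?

No

At s0: \Diamond q requires q at some successor in {s5}.
  At s5: q is false.
So \Diamond q is false at s0.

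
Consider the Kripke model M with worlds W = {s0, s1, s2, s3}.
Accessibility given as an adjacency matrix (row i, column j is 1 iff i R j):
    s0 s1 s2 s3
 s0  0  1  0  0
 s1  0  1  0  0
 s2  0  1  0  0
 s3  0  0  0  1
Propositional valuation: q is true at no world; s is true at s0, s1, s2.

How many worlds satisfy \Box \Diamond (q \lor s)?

Recall that \Box ψ holds at a world iff ψ holds at every accessible world, and \Diamond ψ holds iff ψ holds at some accessible world.
Let φ = \Box \Diamond (q \lor s). Evaluate φ at each world:
  s0 (successors {s1}): φ is true.
  s1 (successors {s1}): φ is true.
  s2 (successors {s1}): φ is true.
  s3 (successors {s3}): φ is false.
For instance, at s2:
  At s2: \Box \Diamond (q \lor s) requires \Diamond (q \lor s) at every successor {s1}.
      At s1: \Diamond (q \lor s) requires q \lor s at some successor in {s1}.
        q \lor s holds at s1, so \Diamond (q \lor s) is true at s1.
  So \Box \Diamond (q \lor s) is true at s2.
Satisfying worlds: {s0, s1, s2}

3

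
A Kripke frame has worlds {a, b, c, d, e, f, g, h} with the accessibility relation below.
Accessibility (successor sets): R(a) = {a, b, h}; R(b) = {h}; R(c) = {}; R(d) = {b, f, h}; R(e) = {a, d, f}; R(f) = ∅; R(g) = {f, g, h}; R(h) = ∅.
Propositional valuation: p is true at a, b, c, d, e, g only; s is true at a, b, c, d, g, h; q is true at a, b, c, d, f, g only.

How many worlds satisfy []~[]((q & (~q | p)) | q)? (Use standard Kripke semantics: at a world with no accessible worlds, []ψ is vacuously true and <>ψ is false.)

Let φ = []~[]((q & (~q | p)) | q). Evaluate φ at each world:
  a (successors {a, b, h}): φ is false.
  b (successors {h}): φ is false.
  c (successors ∅): φ is true.
  d (successors {b, f, h}): φ is false.
  e (successors {a, d, f}): φ is false.
  f (successors ∅): φ is true.
  g (successors {f, g, h}): φ is false.
  h (successors ∅): φ is true.
For instance, at b:
  At b: []~[]((q & (~q | p)) | q) requires ~[]((q & (~q | p)) | q) at every successor {h}.
    ~[]((q & (~q | p)) | q) fails at h, so []~[]((q & (~q | p)) | q) is false at b.
      At h: []((q & (~q | p)) | q) is true, so ~[]((q & (~q | p)) | q) is false.
Satisfying worlds: {c, f, h}

3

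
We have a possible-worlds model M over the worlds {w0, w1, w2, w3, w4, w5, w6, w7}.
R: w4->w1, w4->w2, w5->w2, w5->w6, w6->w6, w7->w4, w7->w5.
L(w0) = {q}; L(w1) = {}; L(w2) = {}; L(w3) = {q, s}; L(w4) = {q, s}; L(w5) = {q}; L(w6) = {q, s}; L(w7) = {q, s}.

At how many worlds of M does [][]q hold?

Recall that []ψ holds at a world iff ψ holds at every accessible world, and <>ψ holds iff ψ holds at some accessible world.
Let φ = [][]q. Evaluate φ at each world:
  w0 (successors ∅): φ is true.
  w1 (successors ∅): φ is true.
  w2 (successors ∅): φ is true.
  w3 (successors ∅): φ is true.
  w4 (successors {w1, w2}): φ is true.
  w5 (successors {w2, w6}): φ is true.
  w6 (successors {w6}): φ is true.
  w7 (successors {w4, w5}): φ is false.
For instance, at w7:
  At w7: [][]q requires []q at every successor {w4, w5}.
    []q fails at w4, so [][]q is false at w7.
      At w4: []q requires q at every successor {w1, w2}.
        q fails at w1, so []q is false at w4.
Satisfying worlds: {w0, w1, w2, w3, w4, w5, w6}

7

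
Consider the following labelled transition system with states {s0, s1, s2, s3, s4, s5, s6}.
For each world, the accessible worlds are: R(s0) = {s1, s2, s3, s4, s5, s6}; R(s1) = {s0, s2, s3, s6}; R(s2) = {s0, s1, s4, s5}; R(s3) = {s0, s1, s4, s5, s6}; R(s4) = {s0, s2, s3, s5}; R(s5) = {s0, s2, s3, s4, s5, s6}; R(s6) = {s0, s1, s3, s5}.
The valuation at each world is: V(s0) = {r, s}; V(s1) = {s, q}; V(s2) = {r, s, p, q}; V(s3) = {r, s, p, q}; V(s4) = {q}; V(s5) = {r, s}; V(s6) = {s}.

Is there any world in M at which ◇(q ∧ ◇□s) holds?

Let φ = ◇(q ∧ ◇□s). Evaluate φ at each world:
  s0 (successors {s1, s2, s3, s4, s5, s6}): φ is true.
  s1 (successors {s0, s2, s3, s6}): φ is true.
  s2 (successors {s0, s1, s4, s5}): φ is true.
  s3 (successors {s0, s1, s4, s5, s6}): φ is true.
  s4 (successors {s0, s2, s3, s5}): φ is true.
  s5 (successors {s0, s2, s3, s4, s5, s6}): φ is true.
  s6 (successors {s0, s1, s3, s5}): φ is true.
Detail at s0 (witness):
  At s0: ◇(q ∧ ◇□s) requires q ∧ ◇□s at some successor in {s1, s2, s3, s4, s5, s6}.
    q ∧ ◇□s holds at s1, so ◇(q ∧ ◇□s) is true at s0.
      At s1: q is true, ◇□s is true, so q ∧ ◇□s is true.

Yes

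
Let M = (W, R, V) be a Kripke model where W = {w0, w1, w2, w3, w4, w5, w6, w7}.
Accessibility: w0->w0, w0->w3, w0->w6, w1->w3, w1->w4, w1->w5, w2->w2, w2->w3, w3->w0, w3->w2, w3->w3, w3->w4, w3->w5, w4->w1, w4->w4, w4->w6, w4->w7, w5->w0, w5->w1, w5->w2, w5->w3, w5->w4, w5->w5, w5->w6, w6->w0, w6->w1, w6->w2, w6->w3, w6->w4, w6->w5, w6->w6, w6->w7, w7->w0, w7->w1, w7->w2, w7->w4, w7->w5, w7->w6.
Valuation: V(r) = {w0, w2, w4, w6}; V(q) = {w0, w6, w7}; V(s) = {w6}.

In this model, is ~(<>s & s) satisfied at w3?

Recall that <>ψ holds at a world iff ψ holds at some accessible world.
At w3: <>s & s is false, so ~(<>s & s) is true.
  At w3: <>s is false, s is false, so <>s & s is false.
    At w3: <>s requires s at some successor in {w0, w2, w3, w4, w5}.
      At w0: s is false.
      At w2: s is false.
      At w3: s is false.
      At w4: s is false.
      At w5: s is false.
    So <>s is false at w3.

Yes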